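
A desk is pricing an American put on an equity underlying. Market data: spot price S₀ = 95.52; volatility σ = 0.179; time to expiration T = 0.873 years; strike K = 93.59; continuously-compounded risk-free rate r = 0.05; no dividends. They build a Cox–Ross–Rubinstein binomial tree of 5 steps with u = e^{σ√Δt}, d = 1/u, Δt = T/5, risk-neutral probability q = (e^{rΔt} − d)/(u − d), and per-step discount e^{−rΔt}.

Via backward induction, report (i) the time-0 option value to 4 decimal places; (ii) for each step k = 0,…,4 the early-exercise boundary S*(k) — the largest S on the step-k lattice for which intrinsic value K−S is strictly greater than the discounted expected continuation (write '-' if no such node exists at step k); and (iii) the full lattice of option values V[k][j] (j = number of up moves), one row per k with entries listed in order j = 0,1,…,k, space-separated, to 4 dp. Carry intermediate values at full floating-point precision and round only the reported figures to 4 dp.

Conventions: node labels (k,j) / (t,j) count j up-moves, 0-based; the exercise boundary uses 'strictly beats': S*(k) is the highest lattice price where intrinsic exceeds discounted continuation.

params: Δt=0.17460 u=1.07766 d=0.92793 q=0.53987 e^(-rΔt)=0.99131
t_5 payoffs: 27.8729 17.2689 4.9538 0.0000 0.0000 0.0000
t_4: node(4,0) S=70.8209 payoff=22.7691 vs cont=21.9556 → 22.7691 [stop]  node(4,1) S=82.2485 payoff=11.3415 vs cont=10.5280 → 11.3415 [stop]  node(4,2) S=95.5200 payoff=0.0000 vs cont=2.2596 → 2.2596 [wait]  node(4,3) S=110.9330 payoff=0.0000 vs cont=0.0000 → 0.0000 [wait]  node(4,4) S=128.8331 payoff=0.0000 vs cont=0.0000 → 0.0000 [wait]  ⇒ S*(4)=82.2485
t_3: node(3,0) S=76.3211 payoff=17.2689 vs cont=16.4554 → 17.2689 [stop]  node(3,1) S=88.6362 payoff=4.9538 vs cont=6.3825 → 6.3825 [wait]  node(3,2) S=102.9384 payoff=0.0000 vs cont=1.0307 → 1.0307 [wait]  node(3,3) S=119.5485 payoff=0.0000 vs cont=0.0000 → 0.0000 [wait]  ⇒ S*(3)=76.3211
t_2: node(2,0) S=82.2485 payoff=11.3415 vs cont=11.2926 → 11.3415 [stop]  node(2,1) S=95.5200 payoff=0.0000 vs cont=3.4628 → 3.4628 [wait]  node(2,2) S=110.9330 payoff=0.0000 vs cont=0.4701 → 0.4701 [wait]  ⇒ S*(2)=82.2485
t_1: node(1,0) S=88.6362 payoff=4.9538 vs cont=7.0265 → 7.0265 [wait]  node(1,1) S=102.9384 payoff=0.0000 vs cont=1.8311 → 1.8311 [wait]  ⇒ S*(1)=-
t_0: node(0,0) S=95.5200 payoff=0.0000 vs cont=4.1849 → 4.1849 [wait]  ⇒ S*(0)=-

price = 4.1849
boundary = - - 82.2485 76.3211 82.2485
tree:
4.1849
7.0265 1.8311
11.3415 3.4628 0.4701
17.2689 6.3825 1.0307 0.0000
22.7691 11.3415 2.2596 0.0000 0.0000
27.8729 17.2689 4.9538 0.0000 0.0000 0.0000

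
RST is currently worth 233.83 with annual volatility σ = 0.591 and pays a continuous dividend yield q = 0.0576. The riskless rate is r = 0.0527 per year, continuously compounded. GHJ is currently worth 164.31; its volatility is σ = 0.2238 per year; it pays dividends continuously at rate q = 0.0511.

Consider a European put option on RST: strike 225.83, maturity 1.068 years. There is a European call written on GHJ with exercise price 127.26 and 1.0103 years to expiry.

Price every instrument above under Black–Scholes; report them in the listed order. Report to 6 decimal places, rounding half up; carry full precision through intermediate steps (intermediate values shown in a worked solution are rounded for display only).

price(RST put K=225.83) = 48.840446
price(GHJ call K=127.26) = 37.316588

[RST put K=225.83]
σ√T = 0.591·√1.068 = 0.610764
d₁ = (ln(S/K) + (r−q+σ²/2)T) / (σ√T) = (ln(233.83/225.83) + (0.0527−0.0576+0.591²/2)·1.068) / 0.610764 = (0.034812 + 0.181283) / 0.610764 = 0.353811
d₂ = d₁ − σ√T = 0.353811 − 0.610764 = -0.256953
e^{−rT} = 0.945271
e^{−qT} = 0.940337
N(−d₁) = 0.361740,  N(−d₂) = 0.601392
price = K·e^{−rT}·N(−d₂) − S·e^{−qT}·N(−d₁) = 128.379568 − 79.539121 = 48.840446
[GHJ call K=127.26]
σ√T = 0.2238·√1.0103 = 0.224950
d₁ = (ln(S/K) + (r−q+σ²/2)T) / (σ√T) = (ln(164.31/127.26) + (0.0527−0.0511+0.2238²/2)·1.0103) / 0.224950 = (0.255523 + 0.026918) / 0.224950 = 1.255571
d₂ = d₁ − σ√T = 1.255571 − 0.224950 = 1.030622
e^{−rT} = 0.948150
e^{−qT} = 0.949684
N(d₁) = 0.895364,  N(d₂) = 0.848641
price = S·e^{−qT}·N(d₁) − K·e^{−rT}·N(d₂) = 139.714903 − 102.398315 = 37.316588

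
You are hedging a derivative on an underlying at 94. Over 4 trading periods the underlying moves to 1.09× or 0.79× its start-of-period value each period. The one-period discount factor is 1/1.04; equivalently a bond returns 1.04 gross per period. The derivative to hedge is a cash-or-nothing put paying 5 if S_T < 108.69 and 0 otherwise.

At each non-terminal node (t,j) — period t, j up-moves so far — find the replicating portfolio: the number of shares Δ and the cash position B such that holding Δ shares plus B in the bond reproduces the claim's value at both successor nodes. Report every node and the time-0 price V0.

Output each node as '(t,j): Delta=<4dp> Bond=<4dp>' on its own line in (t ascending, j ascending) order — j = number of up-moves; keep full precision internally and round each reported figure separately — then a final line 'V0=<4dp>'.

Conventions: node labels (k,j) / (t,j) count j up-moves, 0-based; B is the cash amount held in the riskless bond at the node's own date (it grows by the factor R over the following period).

(0,0): Delta=-0.0912 Bond=10.7873
(1,0): Delta=0.0000 Bond=4.4450
(1,1): Delta=-0.1044 Bond=12.5735
(2,0): Delta=0.0000 Bond=4.6228
(2,1): Delta=0.0000 Bond=4.6228
(2,2): Delta=-0.1196 Bond=14.7672
(3,0): Delta=0.0000 Bond=4.8077
(3,1): Delta=0.0000 Bond=4.8077
(3,2): Delta=0.0000 Bond=4.8077
(3,3): Delta=-0.1369 Bond=17.4679
V0=2.2129

Since d<R<u, set p* = (R−d)/(u−d) = 0.8333; price each node as the discounted p*-expectation of its children.
Expiry values: V(4,0)=5.0000, V(4,1)=5.0000, V(4,2)=5.0000, V(4,3)=5.0000, V(4,4)=0.0000
Node (3,0) S=46.3457: V=(p*·5.0000+(1−p*)·5.0000)/1.04=4.8077; Δ=(5.0000−5.0000)/(50.5168−36.6131)=0.0000; B=V−Δ·S=4.8077
Node (3,1) S=63.9453: V=(p*·5.0000+(1−p*)·5.0000)/1.04=4.8077; Δ=(5.0000−5.0000)/(69.7004−50.5168)=0.0000; B=V−Δ·S=4.8077
Node (3,2) S=88.2283: V=(p*·5.0000+(1−p*)·5.0000)/1.04=4.8077; Δ=(5.0000−5.0000)/(96.1689−69.7004)=0.0000; B=V−Δ·S=4.8077
Node (3,3) S=121.7327: V=(p*·0.0000+(1−p*)·5.0000)/1.04=0.8013; Δ=(0.0000−5.0000)/(132.6887−96.1689)=-0.1369; B=V−Δ·S=17.4679
Node (2,0) S=58.6654: V=(p*·4.8077+(1−p*)·4.8077)/1.04=4.6228; Δ=(4.8077−4.8077)/(63.9453−46.3457)=0.0000; B=V−Δ·S=4.6228
Node (2,1) S=80.9434: V=(p*·4.8077+(1−p*)·4.8077)/1.04=4.6228; Δ=(4.8077−4.8077)/(88.2283−63.9453)=0.0000; B=V−Δ·S=4.6228
Node (2,2) S=111.6814: V=(p*·0.8013+(1−p*)·4.8077)/1.04=1.4125; Δ=(0.8013−4.8077)/(121.7327−88.2283)=-0.1196; B=V−Δ·S=14.7672
Node (1,0) S=74.2600: V=(p*·4.6228+(1−p*)·4.6228)/1.04=4.4450; Δ=(4.6228−4.6228)/(80.9434−58.6654)=0.0000; B=V−Δ·S=4.4450
Node (1,1) S=102.4600: V=(p*·1.4125+(1−p*)·4.6228)/1.04=1.8727; Δ=(1.4125−4.6228)/(111.6814−80.9434)=-0.1044; B=V−Δ·S=12.5735
Node (0,0) S=94.0000: V=(p*·1.8727+(1−p*)·4.4450)/1.04=2.2129; Δ=(1.8727−4.4450)/(102.4600−74.2600)=-0.0912; B=V−Δ·S=10.7873
Verification: the root portfolio costs Δ(0,0)·S0 + B(0,0) = 2.2129, matching V0.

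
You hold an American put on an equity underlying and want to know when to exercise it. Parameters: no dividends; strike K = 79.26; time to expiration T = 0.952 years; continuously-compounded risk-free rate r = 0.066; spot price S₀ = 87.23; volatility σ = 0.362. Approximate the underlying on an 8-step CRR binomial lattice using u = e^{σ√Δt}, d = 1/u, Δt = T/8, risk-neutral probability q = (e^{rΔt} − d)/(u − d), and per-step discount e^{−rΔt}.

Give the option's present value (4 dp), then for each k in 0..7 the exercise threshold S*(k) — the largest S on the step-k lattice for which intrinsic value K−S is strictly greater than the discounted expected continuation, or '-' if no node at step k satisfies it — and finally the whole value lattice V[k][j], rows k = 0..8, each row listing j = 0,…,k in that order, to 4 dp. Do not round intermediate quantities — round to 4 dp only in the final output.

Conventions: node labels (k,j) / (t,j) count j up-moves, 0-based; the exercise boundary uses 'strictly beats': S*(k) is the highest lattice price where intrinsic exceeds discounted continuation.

Δt=0.11900, u=1.13301, d=0.88261, q=0.50031, disc=e^(-rΔt)=0.99218
k=8 terminal: V=max(K-S,0) → 47.1383 38.0250 26.3263 11.3085 0.0000 0.0000 0.0000 0.0000 0.0000
k=7: j=0 S=36.3942 intr=42.8658 cont=42.2457 V=42.8658[EX]; j=1 S=46.7196 intr=32.5404 cont=31.9203 V=32.5404[EX]; j=2 S=59.9744 intr=19.2856 cont=18.6655 V=19.2856[EX]; j=3 S=76.9897 intr=2.2703 cont=5.6065 V=5.6065[hold]; j=4 S=98.8324 intr=0.0000 cont=0.0000 V=0.0000[hold]; j=5 S=126.8720 intr=0.0000 cont=0.0000 V=0.0000[hold]; j=6 S=162.8668 intr=0.0000 cont=0.0000 V=0.0000[hold]; j=7 S=209.0736 intr=0.0000 cont=0.0000 V=0.0000[hold]  S*(7)=59.9744
k=6: j=0 S=41.2350 intr=38.0250 cont=37.4049 V=38.0250[EX]; j=1 S=52.9337 intr=26.3263 cont=25.7062 V=26.3263[EX]; j=2 S=67.9515 intr=11.3085 cont=12.3445 V=12.3445[hold]; j=3 S=87.2300 intr=0.0000 cont=2.7796 V=2.7796[hold]; j=4 S=111.9780 intr=0.0000 cont=0.0000 V=0.0000[hold]; j=5 S=143.7471 intr=0.0000 cont=0.0000 V=0.0000[hold]; j=6 S=184.5295 intr=0.0000 cont=0.0000 V=0.0000[hold]  S*(6)=52.9337
k=5: j=0 S=46.7196 intr=32.5404 cont=31.9203 V=32.5404[EX]; j=1 S=59.9744 intr=19.2856 cont=19.1798 V=19.2856[EX]; j=2 S=76.9897 intr=2.2703 cont=7.4999 V=7.4999[hold]; j=3 S=98.8324 intr=0.0000 cont=1.3781 V=1.3781[hold]; j=4 S=126.8720 intr=0.0000 cont=0.0000 V=0.0000[hold]; j=5 S=162.8668 intr=0.0000 cont=0.0000 V=0.0000[hold]  S*(5)=59.9744
k=4: j=0 S=52.9337 intr=26.3263 cont=25.7062 V=26.3263[EX]; j=1 S=67.9515 intr=11.3085 cont=13.2844 V=13.2844[hold]; j=2 S=87.2300 intr=0.0000 cont=4.4024 V=4.4024[hold]; j=3 S=111.9780 intr=0.0000 cont=0.6832 V=0.6832[hold]; j=4 S=143.7471 intr=0.0000 cont=0.0000 V=0.0000[hold]  S*(4)=52.9337
k=3: j=0 S=59.9744 intr=19.2856 cont=19.6464 V=19.6464[hold]; j=1 S=76.9897 intr=2.2703 cont=8.7715 V=8.7715[hold]; j=2 S=98.8324 intr=0.0000 cont=2.5218 V=2.5218[hold]; j=3 S=126.8720 intr=0.0000 cont=0.3387 V=0.3387[hold]  S*(3)=-
k=2: j=0 S=67.9515 intr=11.3085 cont=14.0944 V=14.0944[hold]; j=1 S=87.2300 intr=0.0000 cont=5.6005 V=5.6005[hold]; j=2 S=111.9780 intr=0.0000 cont=1.4184 V=1.4184[hold]  S*(2)=-
k=1: j=0 S=76.9897 intr=2.2703 cont=9.7678 V=9.7678[hold]; j=1 S=98.8324 intr=0.0000 cont=3.4807 V=3.4807[hold]  S*(1)=-
k=0: j=0 S=87.2300 intr=0.0000 cont=6.5705 V=6.5705[hold]  S*(0)=-

price = 6.5705
boundary = - - - - 52.9337 59.9744 52.9337 59.9744
tree:
6.5705
9.7678 3.4807
14.0944 5.6005 1.4184
19.6464 8.7715 2.5218 0.3387
26.3263 13.2844 4.4024 0.6832 0.0000
32.5404 19.2856 7.4999 1.3781 0.0000 0.0000
38.0250 26.3263 12.3445 2.7796 0.0000 0.0000 0.0000
42.8658 32.5404 19.2856 5.6065 0.0000 0.0000 0.0000 0.0000
47.1383 38.0250 26.3263 11.3085 0.0000 0.0000 0.0000 0.0000 0.0000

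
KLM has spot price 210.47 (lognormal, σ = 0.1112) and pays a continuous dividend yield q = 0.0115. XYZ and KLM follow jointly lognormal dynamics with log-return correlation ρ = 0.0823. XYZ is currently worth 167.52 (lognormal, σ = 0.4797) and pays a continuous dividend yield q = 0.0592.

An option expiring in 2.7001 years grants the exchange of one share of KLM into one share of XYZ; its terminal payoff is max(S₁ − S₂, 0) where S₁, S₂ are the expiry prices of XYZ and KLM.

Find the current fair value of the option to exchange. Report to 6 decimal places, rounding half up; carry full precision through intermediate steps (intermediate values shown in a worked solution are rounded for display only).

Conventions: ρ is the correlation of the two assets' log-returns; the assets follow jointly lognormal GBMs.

exchange price = 27.889142

σ_eff = √(σ₁² + σ₂² − 2ρσ₁σ₂) = √(0.4797² + 0.1112² − 2·0.0823·0.4797·0.1112) = 0.483423
d₁ = (ln(S₁/S₂) + (q₂ − q₁ + σ_eff²/2)T) / (σ_eff√T) = (ln(167.52/210.47) + (0.0115 − 0.0592 + 0.116849)·2.7001) / 0.794359 = -0.052284
d₂ = d₁ − σ_eff√T = -0.052284 − 0.794359 = -0.846643
N(d₁) = 0.479151,  N(d₂) = 0.198597
V = S₁·e^{−q₁T}·N(d₁) − S₂·e^{−q₂T}·N(d₂) = 68.409928 − 40.520787 = 27.889142
Key observation: pricing in KLM-units makes this a unit-strike call on the ratio S₁/S₂ — the risk-free rate cancels and cannot affect the value.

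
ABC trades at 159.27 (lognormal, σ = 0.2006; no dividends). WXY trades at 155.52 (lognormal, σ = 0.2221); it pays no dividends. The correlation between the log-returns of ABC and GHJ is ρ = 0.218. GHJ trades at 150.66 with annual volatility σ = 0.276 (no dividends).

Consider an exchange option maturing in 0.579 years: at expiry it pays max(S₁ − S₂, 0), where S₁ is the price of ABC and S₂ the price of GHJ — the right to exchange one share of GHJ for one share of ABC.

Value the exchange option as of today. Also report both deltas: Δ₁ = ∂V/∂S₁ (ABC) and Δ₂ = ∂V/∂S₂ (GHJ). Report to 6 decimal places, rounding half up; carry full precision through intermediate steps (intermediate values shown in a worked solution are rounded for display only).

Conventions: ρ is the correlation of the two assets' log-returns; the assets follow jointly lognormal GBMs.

exchange price = 18.971358
Δ1 = 0.639082
Δ2 = -0.549683

σ_eff = √(σ₁² + σ₂² − 2ρσ₁σ₂) = √(0.2006² + 0.276² − 2·0.218·0.2006·0.276) = 0.303771
d₁ = (ln(S₁/S₂) + (q₂ − q₁ + σ_eff²/2)T) / (σ_eff√T) = (ln(159.27/150.66) + (0.0 − 0.0 + 0.046138)·0.579) / 0.231146 = 0.356007
d₂ = d₁ − σ_eff√T = 0.356007 − 0.231146 = 0.124861
N(d₁) = 0.639082,  N(d₂) = 0.549683
V = S₁·e^{−q₁T}·N(d₁) − S₂·e^{−q₂T}·N(d₂) = 101.786620 − 82.815262 = 18.971358
Key observation: the rate r is irrelevant here: denominating values in GHJ turns the exchange into a ratio option on S₁/S₂, and discounting at r drops out.
Δ₁ = e^{−q₁T}·N(d₁) = 0.639082;  Δ₂ = −e^{−q₂T}·N(d₂) = -0.549683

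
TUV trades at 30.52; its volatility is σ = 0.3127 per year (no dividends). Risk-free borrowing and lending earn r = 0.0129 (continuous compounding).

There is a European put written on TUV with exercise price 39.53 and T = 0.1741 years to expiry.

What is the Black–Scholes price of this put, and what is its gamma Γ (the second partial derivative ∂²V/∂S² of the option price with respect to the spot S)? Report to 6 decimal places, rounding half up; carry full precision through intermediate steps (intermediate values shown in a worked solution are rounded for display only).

σ√T = 0.3127·√0.1741 = 0.130475
d₁ = (ln(S/K) + (r+σ²/2)T) / (σ√T) = (ln(30.52/39.53) + (0.0129+0.3127²/2)·0.1741) / 0.130475 = (-0.258678 + 0.010758) / 0.130475 = -1.900134
d₂ = d₁ − σ√T = -1.900134 − 0.130475 = -2.030609
e^{−rT} = 0.997757
N(−d₁) = 0.971292,  N(−d₂) = 0.978853
Put price V = K·e^{−rT}·N(−d₂) − S·N(−d₁) = 38.607240 − 29.643838 = 8.963402
φ(d₁) = (1/√(2π))·e^{−d₁²/2} = 0.065599
Γ = φ(d₁) / (S·σ·√T) = 0.016474

price = 8.963402
Γ = 0.016474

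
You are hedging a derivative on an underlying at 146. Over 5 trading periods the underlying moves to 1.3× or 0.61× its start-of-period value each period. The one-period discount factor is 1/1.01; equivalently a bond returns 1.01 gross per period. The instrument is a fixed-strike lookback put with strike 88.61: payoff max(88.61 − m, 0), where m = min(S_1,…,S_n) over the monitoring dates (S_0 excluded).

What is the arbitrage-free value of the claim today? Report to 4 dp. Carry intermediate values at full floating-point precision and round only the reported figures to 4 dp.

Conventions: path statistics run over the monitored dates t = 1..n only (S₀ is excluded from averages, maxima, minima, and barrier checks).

No-arbitrage gives p* = (R−d)/(u−d) = 0.5797: enumerate every path, weight its payoff by its p*-probability, and discount by R^5.
Enumerate all 2^5 = 32 price paths (U = up ×1.3, D = down ×0.61); each path with k up-moves has probability p*^k·(1−p*)^(5−k).
DDDDD: m=12.3311, payoff=76.2789, prob=0.013114
UDDDD: m=26.2794, payoff=62.3306, prob=0.018089
DUDDD: m=26.2794, payoff=62.3306, prob=0.018089
UUDDD: m=56.0053, payoff=32.6047, prob=0.024950
DDUDD: m=26.2794, payoff=62.3306, prob=0.018089
UDUDD: m=56.0053, payoff=32.6047, prob=0.024950
DUUDD: m=56.0053, payoff=32.6047, prob=0.024950
UUUDD: m=119.3555, payoff=0.0000, prob=0.034414
DDDUD: m=26.2794, payoff=62.3306, prob=0.018089
UDDUD: m=56.0053, payoff=32.6047, prob=0.024950
DUDUD: m=56.0053, payoff=32.6047, prob=0.024950
UUDUD: m=119.3555, payoff=0.0000, prob=0.034414
DDUUD: m=54.3266, payoff=34.2834, prob=0.024950
UDUUD: m=115.7780, payoff=0.0000, prob=0.034414
DUUUD: m=89.0600, payoff=0.0000, prob=0.034414
UUUUD: m=189.8000, payoff=0.0000, prob=0.047467
DDDDU: m=20.2149, payoff=68.3951, prob=0.018089
UDDDU: m=43.0810, payoff=45.5290, prob=0.024950
DUDDU: m=43.0810, payoff=45.5290, prob=0.024950
UUDDU: m=91.8120, payoff=0.0000, prob=0.034414
DDUDU: m=43.0810, payoff=45.5290, prob=0.024950
UDUDU: m=91.8120, payoff=0.0000, prob=0.034414
DUUDU: m=89.0600, payoff=0.0000, prob=0.034414
UUUDU: m=189.8000, payoff=0.0000, prob=0.047467
DDDUU: m=33.1392, payoff=55.4708, prob=0.024950
UDDUU: m=70.6246, payoff=17.9854, prob=0.034414
DUDUU: m=70.6246, payoff=17.9854, prob=0.034414
UUDUU: m=150.5114, payoff=0.0000, prob=0.047467
DDUUU: m=54.3266, payoff=34.2834, prob=0.034414
UDUUU: m=115.7780, payoff=0.0000, prob=0.047467
DUUUU: m=89.0600, payoff=0.0000, prob=0.047467
UUUUU: m=189.8000, payoff=0.0000, prob=0.065472
Price = Σ prob·payoff / R^5 = 18.879736 / 1.051010 = 17.9634

price = 17.9634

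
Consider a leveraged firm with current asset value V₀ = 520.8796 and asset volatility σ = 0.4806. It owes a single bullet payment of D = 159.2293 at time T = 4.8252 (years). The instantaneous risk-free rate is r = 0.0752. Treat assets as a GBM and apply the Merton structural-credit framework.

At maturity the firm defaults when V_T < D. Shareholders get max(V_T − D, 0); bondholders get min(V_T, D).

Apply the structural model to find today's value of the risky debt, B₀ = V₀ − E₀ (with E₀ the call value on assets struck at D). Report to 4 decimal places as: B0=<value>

B0=103.5139

Apply the equity-as-call identities (strike 159.2293, horizon 4.8252 years):
d₁ = [ln(V₀/D) + (r + σ²/2)T] / (σ√T)
   = [ln(520.8796/159.2293) + (0.0752 + 0.5·0.4806²)·4.8252] / (0.4806·√4.8252)
   = [1.185174 + 0.920109] / 1.055702 = 1.994201
d₂ = d₁ − σ√T = 1.994201 − 1.055702 = 0.938499
N(d₁) = 0.976935,  N(d₂) = 0.826006,  e^(−rT) = 0.695687
E₀ = V₀·N(d₁) − D·e^(−rT)·N(d₂)
   = 520.8796·0.976935 − 159.2293·0.695687·0.826006 = 417.365674
B₀ = V₀ − E₀ = 520.8796 − 417.365674 = 103.513926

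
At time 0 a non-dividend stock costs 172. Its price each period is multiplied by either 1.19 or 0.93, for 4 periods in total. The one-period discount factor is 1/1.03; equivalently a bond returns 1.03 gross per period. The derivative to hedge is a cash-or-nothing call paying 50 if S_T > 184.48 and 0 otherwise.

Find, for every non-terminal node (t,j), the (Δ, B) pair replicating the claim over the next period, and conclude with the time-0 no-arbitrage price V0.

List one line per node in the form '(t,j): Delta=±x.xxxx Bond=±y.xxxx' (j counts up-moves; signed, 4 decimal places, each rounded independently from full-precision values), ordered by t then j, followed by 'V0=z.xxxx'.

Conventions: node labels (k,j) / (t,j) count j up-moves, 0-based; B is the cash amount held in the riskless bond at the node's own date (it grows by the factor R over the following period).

(0,0): Delta=0.4471 Bond=-54.7741
(1,0): Delta=0.5364 Bond=-70.7079
(1,1): Delta=0.3354 Bond=-33.5524
(2,0): Delta=0.4827 Bond=-64.8383
(2,1): Delta=0.6036 Bond=-85.6145
(2,2): Delta=0.0000 Bond=47.1298
(3,0): Delta=0.0000 Bond=0.0000
(3,1): Delta=1.0863 Bond=-173.6370
(3,2): Delta=0.0000 Bond=48.5437
(3,3): Delta=0.0000 Bond=48.5437
V0=22.1259

Since d<R<u, set p* = (R−d)/(u−d) = 0.3846; price each node as the discounted p*-expectation of its children.
Payoffs at expiry: V(4,0)=0.0000, V(4,1)=0.0000, V(4,2)=50.0000, V(4,3)=50.0000, V(4,4)=50.0000
Node (3,0) S=138.3494: V=(p*·0.0000+(1−p*)·0.0000)/1.03=0.0000; Δ=(0.0000−0.0000)/(164.6358−128.6649)=0.0000; B=V−Δ·S=0.0000
Node (3,1) S=177.0277: V=(p*·50.0000+(1−p*)·0.0000)/1.03=18.6706; Δ=(50.0000−0.0000)/(210.6630−164.6358)=1.0863; B=V−Δ·S=-173.6370
Node (3,2) S=226.5194: V=(p*·50.0000+(1−p*)·50.0000)/1.03=48.5437; Δ=(50.0000−50.0000)/(269.5580−210.6630)=0.0000; B=V−Δ·S=48.5437
Node (3,3) S=289.8473: V=(p*·50.0000+(1−p*)·50.0000)/1.03=48.5437; Δ=(50.0000−50.0000)/(344.9183−269.5580)=0.0000; B=V−Δ·S=48.5437
Node (2,0) S=148.7628: V=(p*·18.6706+(1−p*)·0.0000)/1.03=6.9719; Δ=(18.6706−0.0000)/(177.0277−138.3494)=0.4827; B=V−Δ·S=-64.8383
Node (2,1) S=190.3524: V=(p*·48.5437+(1−p*)·18.6706)/1.03=29.2818; Δ=(48.5437−18.6706)/(226.5194−177.0277)=0.6036; B=V−Δ·S=-85.6145
Node (2,2) S=243.5692: V=(p*·48.5437+(1−p*)·48.5437)/1.03=47.1298; Δ=(48.5437−48.5437)/(289.8473−226.5194)=0.0000; B=V−Δ·S=47.1298
Node (1,0) S=159.9600: V=(p*·29.2818+(1−p*)·6.9719)/1.03=15.0996; Δ=(29.2818−6.9719)/(190.3524−148.7628)=0.5364; B=V−Δ·S=-70.7079
Node (1,1) S=204.6800: V=(p*·47.1298+(1−p*)·29.2818)/1.03=35.0936; Δ=(47.1298−29.2818)/(243.5692−190.3524)=0.3354; B=V−Δ·S=-33.5524
Node (0,0) S=172.0000: V=(p*·35.0936+(1−p*)·15.0996)/1.03=22.1259; Δ=(35.0936−15.0996)/(204.6800−159.9600)=0.4471; B=V−Δ·S=-54.7741
Sanity check at the root: Δ(0,0)·S0 + B(0,0) reproduces V0 = 22.1259.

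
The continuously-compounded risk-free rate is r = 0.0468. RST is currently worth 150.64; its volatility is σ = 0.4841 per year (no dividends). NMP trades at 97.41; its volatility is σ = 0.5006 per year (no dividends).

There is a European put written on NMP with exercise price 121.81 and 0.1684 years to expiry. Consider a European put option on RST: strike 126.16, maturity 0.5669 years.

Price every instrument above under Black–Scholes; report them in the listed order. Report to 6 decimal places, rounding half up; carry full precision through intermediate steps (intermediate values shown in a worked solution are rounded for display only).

[NMP put K=121.81]
σ√T = 0.5006·√0.1684 = 0.205429
d₁ = (ln(S/K) + (r+σ²/2)T) / (σ√T) = (ln(97.41/121.81) + (0.0468+0.5006²/2)·0.1684) / 0.205429 = (-0.223534 + 0.028982) / 0.205429 = -0.947052
d₂ = d₁ − σ√T = -0.947052 − 0.205429 = -1.152481
e^{−rT} = 0.992150
N(−d₁) = 0.828194,  N(−d₂) = 0.875438
price = K·e^{−rT}·N(−d₂) − S·N(−d₁) = 105.800008 − 80.674352 = 25.125656
[RST put K=126.16]
σ√T = 0.4841·√0.5669 = 0.364492
d₁ = (ln(S/K) + (r+σ²/2)T) / (σ√T) = (ln(150.64/126.16) + (0.0468+0.4841²/2)·0.5669) / 0.364492 = (0.177342 + 0.092958) / 0.364492 = 0.741580
d₂ = d₁ − σ√T = 0.741580 − 0.364492 = 0.377088
e^{−rT} = 0.973818
N(−d₁) = 0.229171,  N(−d₂) = 0.353054
price = K·e^{−rT}·N(−d₂) − S·N(−d₁) = 43.375135 − 34.522308 = 8.852826

price(NMP put K=121.81) = 25.125656
price(RST put K=126.16) = 8.852826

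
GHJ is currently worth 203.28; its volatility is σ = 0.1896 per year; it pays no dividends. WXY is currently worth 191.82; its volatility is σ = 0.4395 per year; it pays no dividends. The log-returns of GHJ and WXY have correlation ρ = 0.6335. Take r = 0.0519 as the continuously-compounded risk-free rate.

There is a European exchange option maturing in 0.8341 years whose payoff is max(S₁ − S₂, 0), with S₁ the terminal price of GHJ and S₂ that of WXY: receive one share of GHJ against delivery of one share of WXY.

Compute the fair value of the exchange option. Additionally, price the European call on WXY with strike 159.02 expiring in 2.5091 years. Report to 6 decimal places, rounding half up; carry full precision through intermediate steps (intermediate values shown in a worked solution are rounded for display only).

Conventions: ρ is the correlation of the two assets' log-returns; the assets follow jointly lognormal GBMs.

σ_eff = √(σ₁² + σ₂² − 2ρσ₁σ₂) = √(0.1896² + 0.4395² − 2·0.6335·0.1896·0.4395) = 0.351469
d₁ = (ln(S₁/S₂) + (q₂ − q₁ + σ_eff²/2)T) / (σ_eff√T) = (ln(203.28/191.82) + (0.0 − 0.0 + 0.061765)·0.8341) / 0.320993 = 0.341270
d₂ = d₁ − σ_eff√T = 0.341270 − 0.320993 = 0.020276
N(d₁) = 0.633550,  N(d₂) = 0.508089
V = S₁·e^{−q₁T}·N(d₁) − S₂·e^{−q₂T}·N(d₂) = 128.787981 − 97.461548 = 31.326432
[vanilla: WXY call K=159.02]
σ√T = 0.4395·√2.5091 = 0.696174
d₁ = (ln(S/K) + (r+σ²/2)T) / (σ√T) = (ln(191.82/159.02) + (0.0519+0.4395²/2)·2.5091) / 0.696174 = (0.187527 + 0.372551) / 0.696174 = 0.804510
d₂ = d₁ − σ√T = 0.804510 − 0.696174 = 0.108336
e^{−rT} = 0.877900
N(d₁) = 0.789449,  N(d₂) = 0.543135
price = S·N(d₁) − K·e^{−rT}·N(d₂) = 151.432052 − 75.823700 = 75.608352

exchange price = 31.326432
price(WXY call K=159.02) = 75.608352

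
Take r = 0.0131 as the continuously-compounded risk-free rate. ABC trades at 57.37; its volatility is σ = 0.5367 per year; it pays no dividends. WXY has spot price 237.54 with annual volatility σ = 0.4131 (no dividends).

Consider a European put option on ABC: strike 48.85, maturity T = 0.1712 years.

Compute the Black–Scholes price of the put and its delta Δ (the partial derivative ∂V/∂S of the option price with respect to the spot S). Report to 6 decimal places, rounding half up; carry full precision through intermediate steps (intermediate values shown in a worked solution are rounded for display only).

σ√T = 0.5367·√0.1712 = 0.222067
d₁ = (ln(S/K) + (r+σ²/2)T) / (σ√T) = (ln(57.37/48.85) + (0.0131+0.5367²/2)·0.1712) / 0.222067 = (0.160767 + 0.026900) / 0.222067 = 0.845091
d₂ = d₁ − σ√T = 0.845091 − 0.222067 = 0.623025
e^{−rT} = 0.997760
N(−d₁) = 0.199030,  N(−d₂) = 0.266634
Put price V = K·e^{−rT}·N(−d₂) − S·N(−d₁) = 12.995899 − 11.418346 = 1.577554
Δ = −N(−d₁) = -0.199030

price = 1.577554
Δ = -0.199030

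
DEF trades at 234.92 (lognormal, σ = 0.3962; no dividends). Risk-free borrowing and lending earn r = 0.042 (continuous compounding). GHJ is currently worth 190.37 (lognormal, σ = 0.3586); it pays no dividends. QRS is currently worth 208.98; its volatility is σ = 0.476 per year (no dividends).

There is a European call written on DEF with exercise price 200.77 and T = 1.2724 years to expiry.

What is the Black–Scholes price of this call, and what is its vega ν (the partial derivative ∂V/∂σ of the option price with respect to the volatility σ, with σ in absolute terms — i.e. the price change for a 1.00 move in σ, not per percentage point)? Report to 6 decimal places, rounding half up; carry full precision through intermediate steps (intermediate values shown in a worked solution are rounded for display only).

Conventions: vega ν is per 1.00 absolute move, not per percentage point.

σ√T = 0.3962·√1.2724 = 0.446916
d₁ = (ln(S/K) + (r+σ²/2)T) / (σ√T) = (ln(234.92/200.77) + (0.042+0.3962²/2)·1.2724) / 0.446916 = (0.157085 + 0.153308) / 0.446916 = 0.694521
d₂ = d₁ − σ√T = 0.694521 − 0.446916 = 0.247605
e^{−rT} = 0.947962
N(d₁) = 0.756322,  N(d₂) = 0.597780
Call price V = S·N(d₁) − K·e^{−rT}·N(d₂) = 177.675246 − 113.770883 = 63.904363
φ(d₁) = (1/√(2π))·e^{−d₁²/2} = 0.313449
ν = S·φ(d₁)·√T = 83.061307

price = 63.904363
ν = 83.061307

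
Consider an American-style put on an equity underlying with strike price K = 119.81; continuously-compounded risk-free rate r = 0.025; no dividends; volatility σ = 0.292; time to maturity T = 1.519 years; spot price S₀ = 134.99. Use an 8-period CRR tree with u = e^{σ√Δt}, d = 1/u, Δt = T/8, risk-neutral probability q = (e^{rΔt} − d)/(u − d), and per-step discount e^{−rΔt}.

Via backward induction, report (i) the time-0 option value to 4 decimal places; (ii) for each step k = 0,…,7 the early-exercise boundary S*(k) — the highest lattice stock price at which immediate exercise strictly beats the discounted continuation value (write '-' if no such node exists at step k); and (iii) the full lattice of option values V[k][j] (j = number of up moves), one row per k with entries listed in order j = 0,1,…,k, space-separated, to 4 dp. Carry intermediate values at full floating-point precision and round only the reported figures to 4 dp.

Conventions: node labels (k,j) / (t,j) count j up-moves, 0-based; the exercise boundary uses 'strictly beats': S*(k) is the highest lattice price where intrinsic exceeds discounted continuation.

price = 10.4267
boundary = - - - - 81.1459 71.4509 81.1459 92.1564
tree:
10.4267
15.1755 5.5239
21.4651 8.6953 2.2356
29.3674 13.3467 3.8782 0.5262
38.6641 19.8566 6.6164 1.0304 0.0000
48.3591 28.4053 11.0412 2.0177 0.0000 0.0000
56.8957 38.6641 17.8713 3.9510 0.0000 0.0000 0.0000
64.4125 48.3591 27.6536 7.7365 0.0000 0.0000 0.0000 0.0000
71.0311 56.8957 38.6641 15.1492 0.0000 0.0000 0.0000 0.0000 0.0000

Δt=0.18987, u=1.13569, d=0.88052, q=0.48688, disc=e^(-rΔt)=0.99526
k=8 terminal: V=max(K-S,0) → 71.0311 56.8957 38.6641 15.1492 0.0000 0.0000 0.0000 0.0000 0.0000
k=7: j=0 S=55.3975 intr=64.4125 cont=63.8451 V=64.4125[EX]; j=1 S=71.4509 intr=48.3591 cont=47.7917 V=48.3591[EX]; j=2 S=92.1564 intr=27.6536 cont=27.0863 V=27.6536[EX]; j=3 S=118.8619 intr=0.9481 cont=7.7365 V=7.7365[hold]; j=4 S=153.3064 intr=0.0000 cont=0.0000 V=0.0000[hold]; j=5 S=197.7324 intr=0.0000 cont=0.0000 V=0.0000[hold]; j=6 S=255.0324 intr=0.0000 cont=0.0000 V=0.0000[hold]; j=7 S=328.9371 intr=0.0000 cont=0.0000 V=0.0000[hold]  S*(7)=92.1564
k=6: j=0 S=62.9143 intr=56.8957 cont=56.3284 V=56.8957[EX]; j=1 S=81.1459 intr=38.6641 cont=38.0967 V=38.6641[EX]; j=2 S=104.6608 intr=15.1492 cont=17.8713 V=17.8713[hold]; j=3 S=134.9900 intr=0.0000 cont=3.9510 V=3.9510[hold]; j=4 S=174.1081 intr=0.0000 cont=0.0000 V=0.0000[hold]; j=5 S=224.5622 intr=0.0000 cont=0.0000 V=0.0000[hold]; j=6 S=289.6370 intr=0.0000 cont=0.0000 V=0.0000[hold]  S*(6)=81.1459
k=5: j=0 S=71.4509 intr=48.3591 cont=47.7917 V=48.3591[EX]; j=1 S=92.1564 intr=27.6536 cont=28.4053 V=28.4053[hold]; j=2 S=118.8619 intr=0.9481 cont=11.0412 V=11.0412[hold]; j=3 S=153.3064 intr=0.0000 cont=2.0177 V=2.0177[hold]; j=4 S=197.7324 intr=0.0000 cont=0.0000 V=0.0000[hold]; j=5 S=255.0324 intr=0.0000 cont=0.0000 V=0.0000[hold]  S*(5)=71.4509
k=4: j=0 S=81.1459 intr=38.6641 cont=38.4610 V=38.6641[EX]; j=1 S=104.6608 intr=15.1492 cont=19.8566 V=19.8566[hold]; j=2 S=134.9900 intr=0.0000 cont=6.6164 V=6.6164[hold]; j=3 S=174.1081 intr=0.0000 cont=1.0304 V=1.0304[hold]; j=4 S=224.5622 intr=0.0000 cont=0.0000 V=0.0000[hold]  S*(4)=81.1459
k=3: j=0 S=92.1564 intr=27.6536 cont=29.3674 V=29.3674[hold]; j=1 S=118.8619 intr=0.9481 cont=13.3467 V=13.3467[hold]; j=2 S=153.3064 intr=0.0000 cont=3.8782 V=3.8782[hold]; j=3 S=197.7324 intr=0.0000 cont=0.5262 V=0.5262[hold]  S*(3)=-
k=2: j=0 S=104.6608 intr=15.1492 cont=21.4651 V=21.4651[hold]; j=1 S=134.9900 intr=0.0000 cont=8.6953 V=8.6953[hold]; j=2 S=174.1081 intr=0.0000 cont=2.2356 V=2.2356[hold]  S*(2)=-
k=1: j=0 S=118.8619 intr=0.9481 cont=15.1755 V=15.1755[hold]; j=1 S=153.3064 intr=0.0000 cont=5.5239 V=5.5239[hold]  S*(1)=-
k=0: j=0 S=134.9900 intr=0.0000 cont=10.4267 V=10.4267[hold]  S*(0)=-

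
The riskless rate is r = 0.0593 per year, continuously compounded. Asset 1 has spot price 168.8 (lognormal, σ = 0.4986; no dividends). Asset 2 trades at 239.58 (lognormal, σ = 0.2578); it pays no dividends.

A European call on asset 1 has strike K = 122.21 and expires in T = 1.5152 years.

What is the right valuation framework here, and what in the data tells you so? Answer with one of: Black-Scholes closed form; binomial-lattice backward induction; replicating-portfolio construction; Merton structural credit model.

Key observation: everything needed for the exact continuous-time valuation of the European call on asset 1 (strike 122.21) is given, and no feature rules the closed form out.

framework: Black-Scholes closed form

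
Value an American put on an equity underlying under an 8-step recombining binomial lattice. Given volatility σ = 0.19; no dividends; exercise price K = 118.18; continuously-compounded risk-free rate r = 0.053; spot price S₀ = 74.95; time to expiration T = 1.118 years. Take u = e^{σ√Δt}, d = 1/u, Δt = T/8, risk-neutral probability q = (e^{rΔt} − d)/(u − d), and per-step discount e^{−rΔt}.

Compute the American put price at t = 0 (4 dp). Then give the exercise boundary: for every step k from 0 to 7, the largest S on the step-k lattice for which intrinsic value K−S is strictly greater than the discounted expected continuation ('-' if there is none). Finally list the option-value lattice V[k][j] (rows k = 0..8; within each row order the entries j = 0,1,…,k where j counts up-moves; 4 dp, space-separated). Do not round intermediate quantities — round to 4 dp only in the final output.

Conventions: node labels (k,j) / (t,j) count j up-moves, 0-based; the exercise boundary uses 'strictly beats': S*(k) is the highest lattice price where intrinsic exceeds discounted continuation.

price = 43.2300
boundary = 74.9500 80.4672 86.3905 92.7498 99.5772 92.7498 99.5772 106.9072
tree:
43.2300
48.3689 37.7128
53.1554 43.2300 31.7895
57.6138 48.3689 37.7128 25.4302
61.7665 53.1554 43.2300 31.7895 18.6028
65.6344 57.6138 48.3689 37.7128 25.4302 11.8012
69.2371 61.7665 53.1554 43.2300 31.7895 18.6028 6.0426
72.5929 65.6344 57.6138 48.3689 37.7128 25.4302 11.2728 1.5724
75.7185 69.2371 61.7665 53.1554 43.2300 31.7895 18.6028 3.4032 0.0000

Δt=0.13975, u=1.07361, d=0.93144, q=0.53454, disc=e^(-rΔt)=0.99262
k=8 terminal: V=max(K-S,0) → 75.7185 69.2371 61.7665 53.1554 43.2300 31.7895 18.6028 3.4032 0.0000
k=7: j=0 S=45.5871 intr=72.5929 cont=71.7208 V=72.5929[EX]; j=1 S=52.5456 intr=65.6344 cont=64.7623 V=65.6344[EX]; j=2 S=60.5662 intr=57.6138 cont=56.7417 V=57.6138[EX]; j=3 S=69.8111 intr=48.3689 cont=47.4968 V=48.3689[EX]; j=4 S=80.4672 intr=37.7128 cont=36.8407 V=37.7128[EX]; j=5 S=92.7498 intr=25.4302 cont=24.5581 V=25.4302[EX]; j=6 S=106.9072 intr=11.2728 cont=10.4007 V=11.2728[EX]; j=7 S=123.2256 intr=0.0000 cont=1.5724 V=1.5724[hold]  S*(7)=106.9072
k=6: j=0 S=48.9429 intr=69.2371 cont=68.3651 V=69.2371[EX]; j=1 S=56.4135 intr=61.7665 cont=60.8944 V=61.7665[EX]; j=2 S=65.0246 intr=53.1554 cont=52.2833 V=53.1554[EX]; j=3 S=74.9500 intr=43.2300 cont=42.3579 V=43.2300[EX]; j=4 S=86.3905 intr=31.7895 cont=30.9174 V=31.7895[EX]; j=5 S=99.5772 intr=18.6028 cont=17.7307 V=18.6028[EX]; j=6 S=114.7768 intr=3.4032 cont=6.0426 V=6.0426[hold]  S*(6)=99.5772
k=5: j=0 S=52.5456 intr=65.6344 cont=64.7623 V=65.6344[EX]; j=1 S=60.5662 intr=57.6138 cont=56.7417 V=57.6138[EX]; j=2 S=69.8111 intr=48.3689 cont=47.4968 V=48.3689[EX]; j=3 S=80.4672 intr=37.7128 cont=36.8407 V=37.7128[EX]; j=4 S=92.7498 intr=25.4302 cont=24.5581 V=25.4302[EX]; j=5 S=106.9072 intr=11.2728 cont=11.8012 V=11.8012[hold]  S*(5)=92.7498
k=4: j=0 S=56.4135 intr=61.7665 cont=60.8944 V=61.7665[EX]; j=1 S=65.0246 intr=53.1554 cont=52.2833 V=53.1554[EX]; j=2 S=74.9500 intr=43.2300 cont=42.3579 V=43.2300[EX]; j=3 S=86.3905 intr=31.7895 cont=30.9174 V=31.7895[EX]; j=4 S=99.5772 intr=18.6028 cont=18.0110 V=18.6028[EX]  S*(4)=99.5772
k=3: j=0 S=60.5662 intr=57.6138 cont=56.7417 V=57.6138[EX]; j=1 S=69.8111 intr=48.3689 cont=47.4968 V=48.3689[EX]; j=2 S=80.4672 intr=37.7128 cont=36.8407 V=37.7128[EX]; j=3 S=92.7498 intr=25.4302 cont=24.5581 V=25.4302[EX]  S*(3)=92.7498
k=2: j=0 S=65.0246 intr=53.1554 cont=52.2833 V=53.1554[EX]; j=1 S=74.9500 intr=43.2300 cont=42.3579 V=43.2300[EX]; j=2 S=86.3905 intr=31.7895 cont=30.9174 V=31.7895[EX]  S*(2)=86.3905
k=1: j=0 S=69.8111 intr=48.3689 cont=47.4968 V=48.3689[EX]; j=1 S=80.4672 intr=37.7128 cont=36.8407 V=37.7128[EX]  S*(1)=80.4672
k=0: j=0 S=74.9500 intr=43.2300 cont=42.3579 V=43.2300[EX]  S*(0)=74.9500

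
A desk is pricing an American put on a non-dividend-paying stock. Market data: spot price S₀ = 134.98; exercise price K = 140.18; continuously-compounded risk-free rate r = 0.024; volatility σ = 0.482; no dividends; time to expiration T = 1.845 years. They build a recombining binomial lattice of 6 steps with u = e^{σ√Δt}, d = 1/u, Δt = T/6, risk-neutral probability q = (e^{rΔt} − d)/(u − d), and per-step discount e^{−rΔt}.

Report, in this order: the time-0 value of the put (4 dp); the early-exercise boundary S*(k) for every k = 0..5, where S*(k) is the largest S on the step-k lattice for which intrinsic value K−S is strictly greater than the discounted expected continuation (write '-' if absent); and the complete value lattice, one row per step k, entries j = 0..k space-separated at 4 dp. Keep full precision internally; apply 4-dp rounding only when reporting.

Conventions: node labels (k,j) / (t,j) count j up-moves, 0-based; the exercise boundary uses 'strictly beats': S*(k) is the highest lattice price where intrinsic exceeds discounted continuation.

price = 34.5461
boundary = - - - 60.5386 79.0881 103.3214
tree:
34.5461
47.4149 19.2150
62.8145 29.1692 7.2319
79.6414 43.0602 12.4858 0.8589
93.8403 61.0919 21.4898 1.5654 0.0000
104.7089 79.6414 36.8586 2.8531 0.0000 0.0000
113.0284 93.8403 61.0919 5.2000 0.0000 0.0000 0.0000

Δt=0.30750, u=1.30641, d=0.76546, q=0.44727, disc=e^(-rΔt)=0.99265
k=6 terminal: V=max(K-S,0) → 113.0284 93.8403 61.0919 5.2000 0.0000 0.0000 0.0000
k=5: j=0 S=35.4711 intr=104.7089 cont=103.6782 V=104.7089[EX]; j=1 S=60.5386 intr=79.6414 cont=78.6107 V=79.6414[EX]; j=2 S=103.3214 intr=36.8586 cont=35.8279 V=36.8586[EX]; j=3 S=176.3390 intr=0.0000 cont=2.8531 V=2.8531[hold]; j=4 S=300.9585 intr=0.0000 cont=0.0000 V=0.0000[hold]; j=5 S=513.6470 intr=0.0000 cont=0.0000 V=0.0000[hold]  S*(5)=103.3214
k=4: j=0 S=46.3397 intr=93.8403 cont=92.8096 V=93.8403[EX]; j=1 S=79.0881 intr=61.0919 cont=60.0612 V=61.0919[EX]; j=2 S=134.9800 intr=5.2000 cont=21.4898 V=21.4898[hold]; j=3 S=230.3709 intr=0.0000 cont=1.5654 V=1.5654[hold]; j=4 S=393.1748 intr=0.0000 cont=0.0000 V=0.0000[hold]  S*(4)=79.0881
k=3: j=0 S=60.5386 intr=79.6414 cont=78.6107 V=79.6414[EX]; j=1 S=103.3214 intr=36.8586 cont=43.0602 V=43.0602[hold]; j=2 S=176.3390 intr=0.0000 cont=12.4858 V=12.4858[hold]; j=3 S=300.9585 intr=0.0000 cont=0.8589 V=0.8589[hold]  S*(3)=60.5386
k=2: j=0 S=79.0881 intr=61.0919 cont=62.8145 V=62.8145[hold]; j=1 S=134.9800 intr=5.2000 cont=29.1692 V=29.1692[hold]; j=2 S=230.3709 intr=0.0000 cont=7.2319 V=7.2319[hold]  S*(2)=-
k=1: j=0 S=103.3214 intr=36.8586 cont=47.4149 V=47.4149[hold]; j=1 S=176.3390 intr=0.0000 cont=19.2150 V=19.2150[hold]  S*(1)=-
k=0: j=0 S=134.9800 intr=5.2000 cont=34.5461 V=34.5461[hold]  S*(0)=-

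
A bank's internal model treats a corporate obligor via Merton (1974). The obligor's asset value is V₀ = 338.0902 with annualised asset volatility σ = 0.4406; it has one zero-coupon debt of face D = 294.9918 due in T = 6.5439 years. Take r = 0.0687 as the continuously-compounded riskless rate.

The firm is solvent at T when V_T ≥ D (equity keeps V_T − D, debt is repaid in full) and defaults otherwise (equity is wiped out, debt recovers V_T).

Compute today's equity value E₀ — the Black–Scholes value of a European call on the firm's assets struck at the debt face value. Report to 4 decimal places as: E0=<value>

E0=200.1803

Equity is a call on the firm's assets struck at D = 294.9918:
d₁ = [ln(V₀/D) + (r + σ²/2)T] / (σ√T)
   = [ln(338.0902/294.9918) + (0.0687 + 0.5·0.4406²)·6.5439] / (0.4406·√6.5439)
   = [0.136365 + 1.084744] / 1.127101 = 1.083407
d₂ = d₁ − σ√T = 1.083407 − 1.127101 = -0.043694
N(d₁) = 0.860686,  N(d₂) = 0.482574,  e^(−rT) = 0.637905
E₀ = V₀·N(d₁) − D·e^(−rT)·N(d₂)
   = 338.0902·0.860686 − 294.9918·0.637905·0.482574 = 200.180298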